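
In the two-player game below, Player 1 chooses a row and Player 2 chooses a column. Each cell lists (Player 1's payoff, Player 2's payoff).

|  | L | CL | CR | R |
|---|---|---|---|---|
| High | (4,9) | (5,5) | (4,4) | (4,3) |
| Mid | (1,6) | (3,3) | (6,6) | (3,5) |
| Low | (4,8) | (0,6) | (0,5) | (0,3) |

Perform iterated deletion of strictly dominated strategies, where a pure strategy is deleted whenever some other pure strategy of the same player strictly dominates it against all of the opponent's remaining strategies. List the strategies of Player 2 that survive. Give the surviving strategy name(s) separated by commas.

L, CR

For Player 2, L strictly dominates CL on the remaining rows (High: 9>5, Mid: 6>3, Low: 8>6); eliminate CL.
Column R is eliminated: L beats it against every remaining row (High: 9>3, Mid: 6>5, Low: 8>3).
Among the remaining strategies, none is strictly dominated by another pure strategy of the same player, so the elimination stops.
Surviving strategies — Player 1: {High, Mid, Low}; Player 2: {L, CR}.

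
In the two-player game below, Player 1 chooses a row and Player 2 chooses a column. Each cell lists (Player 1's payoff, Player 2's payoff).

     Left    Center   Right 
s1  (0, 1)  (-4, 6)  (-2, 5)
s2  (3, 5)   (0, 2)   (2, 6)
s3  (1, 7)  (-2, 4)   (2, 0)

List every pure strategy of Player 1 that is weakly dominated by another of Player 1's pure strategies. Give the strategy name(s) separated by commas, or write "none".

s2 weakly dominates s1 — Left: 3>0, Center: 0>-4, Right: 2>-2.
s2 is not dominated — it holds its own against s1 at Left (3>0); s3 at Left (3>1).
s3: dominated, since s2 does at least as well everywhere (Left: 3>1, Center: 0>-2, Right: 2=2).

s1, s3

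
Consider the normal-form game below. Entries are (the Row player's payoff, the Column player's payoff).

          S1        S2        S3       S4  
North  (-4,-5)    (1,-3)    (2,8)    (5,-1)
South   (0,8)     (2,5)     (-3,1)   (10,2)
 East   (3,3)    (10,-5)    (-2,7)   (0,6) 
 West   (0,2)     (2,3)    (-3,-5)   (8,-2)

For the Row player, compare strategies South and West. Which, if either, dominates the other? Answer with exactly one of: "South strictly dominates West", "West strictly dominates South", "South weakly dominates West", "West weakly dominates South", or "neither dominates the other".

South's payoffs vs West's, by the Column player's action — S1: 0=0, S2: 2=2, S3: -3=-3, S4: 10>8.
South is at least as good everywhere and strictly better somewhere (tied only at S1, S2, S3), so South weakly but not strictly dominates West.

South weakly dominates West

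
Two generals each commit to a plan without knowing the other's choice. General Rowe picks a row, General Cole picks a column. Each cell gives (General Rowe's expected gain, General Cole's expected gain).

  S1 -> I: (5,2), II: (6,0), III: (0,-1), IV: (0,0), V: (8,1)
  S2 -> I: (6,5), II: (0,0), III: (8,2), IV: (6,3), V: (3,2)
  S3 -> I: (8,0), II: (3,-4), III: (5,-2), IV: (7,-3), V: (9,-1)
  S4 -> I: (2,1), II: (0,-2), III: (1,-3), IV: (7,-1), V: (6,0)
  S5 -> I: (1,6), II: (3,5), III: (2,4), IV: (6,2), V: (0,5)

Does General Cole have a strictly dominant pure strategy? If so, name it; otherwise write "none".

I

I vs II: S1: 2>0, S2: 5>0, S3: 0>-4, S4: 1>-2, S5: 6>5.
I vs III: S1: 2>-1, S2: 5>2, S3: 0>-2, S4: 1>-3, S5: 6>4.
I vs IV: S1: 2>0, S2: 5>3, S3: 0>-3, S4: 1>-1, S5: 6>2.
I vs V: S1: 2>1, S2: 5>2, S3: 0>-1, S4: 1>0, S5: 6>5.
I strictly beats every other strategy against every opponent action, so it is strictly dominant.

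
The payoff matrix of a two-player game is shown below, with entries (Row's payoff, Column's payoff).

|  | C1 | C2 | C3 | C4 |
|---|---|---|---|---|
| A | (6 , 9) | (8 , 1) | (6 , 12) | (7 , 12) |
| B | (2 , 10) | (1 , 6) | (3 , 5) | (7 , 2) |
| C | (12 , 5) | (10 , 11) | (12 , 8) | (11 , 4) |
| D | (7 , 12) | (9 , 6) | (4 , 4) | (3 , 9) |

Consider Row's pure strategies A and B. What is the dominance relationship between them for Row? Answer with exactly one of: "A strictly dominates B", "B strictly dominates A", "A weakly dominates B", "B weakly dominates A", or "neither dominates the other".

A weakly dominates B

Compare A to B across every action of Column: C1: 6>2, C2: 8>1, C3: 6>3, C4: 7=7.
A is at least as good everywhere and strictly better somewhere (tied only at C4), so A weakly but not strictly dominates B.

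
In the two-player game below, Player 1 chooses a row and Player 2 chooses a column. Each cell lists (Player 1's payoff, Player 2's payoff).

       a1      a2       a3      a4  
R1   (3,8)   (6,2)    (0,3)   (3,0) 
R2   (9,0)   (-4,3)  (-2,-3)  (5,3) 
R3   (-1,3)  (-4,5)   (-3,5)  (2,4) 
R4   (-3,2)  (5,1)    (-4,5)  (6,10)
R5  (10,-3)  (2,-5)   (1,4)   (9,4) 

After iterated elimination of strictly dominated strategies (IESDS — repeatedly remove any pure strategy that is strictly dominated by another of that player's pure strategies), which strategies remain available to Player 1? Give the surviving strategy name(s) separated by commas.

R5

Player 1's strategy R2 is strictly dominated by R5 (a1: 10>9, a2: 2>-4, a3: 1>-2, a4: 9>5) and is removed.
Player 1's strategy R3 is strictly dominated by R1 (a1: 3>-1, a2: 6>-4, a3: 0>-3, a4: 3>2) and is removed.
Column a2 is eliminated: a1 beats it against every remaining row (R1: 8>2, R4: 2>1, R5: -3>-5).
For Player 1, R5 strictly dominates R1 on the remaining columns (a1: 10>3, a3: 1>0, a4: 9>3); eliminate R1.
Row R4 is eliminated: R5 beats it against every remaining column (a1: 10>-3, a3: 1>-4, a4: 9>6).
Column a1 is eliminated: a3 beats it against every remaining row (R5: 4>-3).
Among the remaining strategies, none is strictly dominated by another pure strategy of the same player, so the elimination stops.
Surviving strategies — Player 1: {R5}; Player 2: {a3, a4}.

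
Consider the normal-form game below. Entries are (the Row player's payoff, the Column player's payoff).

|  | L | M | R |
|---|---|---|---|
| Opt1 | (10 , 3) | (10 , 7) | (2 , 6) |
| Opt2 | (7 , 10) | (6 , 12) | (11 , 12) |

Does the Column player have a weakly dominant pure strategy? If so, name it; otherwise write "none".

M vs L: Opt1: 7>3, Opt2: 12>10.
M vs R: Opt1: 7>6, Opt2: 12=12.
M is at least as good as every other strategy against every opponent action, so it is weakly dominant.

M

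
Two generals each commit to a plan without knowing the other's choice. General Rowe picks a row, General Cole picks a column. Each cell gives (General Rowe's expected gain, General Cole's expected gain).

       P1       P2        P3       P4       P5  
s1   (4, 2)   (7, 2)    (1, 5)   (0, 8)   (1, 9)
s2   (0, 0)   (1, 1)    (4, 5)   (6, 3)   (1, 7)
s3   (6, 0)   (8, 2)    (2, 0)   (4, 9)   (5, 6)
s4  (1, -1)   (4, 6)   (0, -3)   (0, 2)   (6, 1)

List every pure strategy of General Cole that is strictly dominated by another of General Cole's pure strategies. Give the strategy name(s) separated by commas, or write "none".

P1: dominated, since P4 does at least as well everywhere (s1: 8>2, s2: 3>0, s3: 9>0, s4: 2>-1).
P2: no other strategy beats it everywhere (P1 at s1 (2=2); P3 at s3 (2>0); P4 at s4 (6>2); P5 at s4 (6>1)).
P3 is strictly dominated by P5 (s1: 9>5, s2: 7>5, s3: 6>0, s4: 1>-3).
P4 is not dominated — it holds its own against P1 at s1 (8>2); P2 at s1 (8>2); P3 at s1 (8>5); P5 at s3 (9>6).
P5 is not dominated — it holds its own against P1 at s1 (9>2); P2 at s1 (9>2); P3 at s1 (9>5); P4 at s1 (9>8).

P1, P3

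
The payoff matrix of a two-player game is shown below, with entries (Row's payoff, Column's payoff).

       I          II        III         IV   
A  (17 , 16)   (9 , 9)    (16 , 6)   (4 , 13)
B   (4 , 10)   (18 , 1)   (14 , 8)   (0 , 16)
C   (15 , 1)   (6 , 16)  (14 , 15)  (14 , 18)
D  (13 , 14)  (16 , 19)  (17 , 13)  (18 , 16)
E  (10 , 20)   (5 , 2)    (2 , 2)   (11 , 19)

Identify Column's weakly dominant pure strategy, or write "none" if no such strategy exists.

none

I fails to dominate II at C (1<16).
II fails to dominate I at A (9<16).
III fails to dominate I at A (6<16).
IV fails to dominate I at A (13<16).
No single strategy dominates all the others.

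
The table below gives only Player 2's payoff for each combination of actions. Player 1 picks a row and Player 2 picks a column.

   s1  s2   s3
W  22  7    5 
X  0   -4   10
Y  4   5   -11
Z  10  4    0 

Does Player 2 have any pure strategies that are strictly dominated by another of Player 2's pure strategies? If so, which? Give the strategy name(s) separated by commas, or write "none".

s1 is not dominated — it holds its own against s2 at W (22>7); s3 at W (22>5).
s2: no other strategy beats it everywhere (s1 at Y (5>4); s3 at W (7>5)).
Nothing dominates s3: s1 at X (10>0); s2 at X (10>-4).

none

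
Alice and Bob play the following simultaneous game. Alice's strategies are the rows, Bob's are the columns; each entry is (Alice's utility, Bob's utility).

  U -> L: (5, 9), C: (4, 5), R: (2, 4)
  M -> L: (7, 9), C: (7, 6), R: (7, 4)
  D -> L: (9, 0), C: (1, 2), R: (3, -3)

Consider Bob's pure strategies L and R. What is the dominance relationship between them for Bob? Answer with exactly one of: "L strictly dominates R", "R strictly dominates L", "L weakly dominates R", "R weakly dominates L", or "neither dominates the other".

L's payoffs vs R's, by Alice's action — U: 9>4, M: 9>4, D: 0>-3.
L gives a strictly higher payoff against each choice by Alice, so L strictly dominates R.

L strictly dominates R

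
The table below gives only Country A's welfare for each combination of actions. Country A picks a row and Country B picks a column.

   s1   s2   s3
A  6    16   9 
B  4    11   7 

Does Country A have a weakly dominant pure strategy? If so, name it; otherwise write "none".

A vs B: s1: 6>4, s2: 16>11, s3: 9>7.
A is at least as good as every other strategy against every opponent action, so it is weakly dominant.

A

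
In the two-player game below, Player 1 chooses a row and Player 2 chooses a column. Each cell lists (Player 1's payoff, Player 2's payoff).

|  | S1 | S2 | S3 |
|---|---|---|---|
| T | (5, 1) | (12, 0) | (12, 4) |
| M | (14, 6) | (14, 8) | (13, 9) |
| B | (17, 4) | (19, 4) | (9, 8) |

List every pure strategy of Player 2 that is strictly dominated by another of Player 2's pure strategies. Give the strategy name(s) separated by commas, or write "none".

S1, S2

S1 is strictly dominated by S3 (T: 4>1, M: 9>6, B: 8>4).
S2: dominated, since S3 does at least as well everywhere (T: 4>0, M: 9>8, B: 8>4).
S3 is not dominated — it holds its own against S1 at T (4>1); S2 at T (4>0).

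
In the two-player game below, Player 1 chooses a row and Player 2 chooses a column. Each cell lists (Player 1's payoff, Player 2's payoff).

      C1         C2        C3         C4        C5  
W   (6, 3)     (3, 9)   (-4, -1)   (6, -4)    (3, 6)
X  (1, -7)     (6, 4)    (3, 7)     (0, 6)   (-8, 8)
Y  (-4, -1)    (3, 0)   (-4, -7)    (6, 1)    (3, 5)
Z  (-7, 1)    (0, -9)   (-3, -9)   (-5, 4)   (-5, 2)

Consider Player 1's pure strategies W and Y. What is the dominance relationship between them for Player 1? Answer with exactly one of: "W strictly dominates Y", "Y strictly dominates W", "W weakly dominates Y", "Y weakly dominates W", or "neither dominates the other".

W weakly dominates Y

Compare W to Y across each choice by Player 2: C1: 6>-4, C2: 3=3, C3: -4=-4, C4: 6=6, C5: 3=3.
W is at least as good everywhere and strictly better somewhere (tied only at C2, C3, C4, C5), so W weakly but not strictly dominates Y.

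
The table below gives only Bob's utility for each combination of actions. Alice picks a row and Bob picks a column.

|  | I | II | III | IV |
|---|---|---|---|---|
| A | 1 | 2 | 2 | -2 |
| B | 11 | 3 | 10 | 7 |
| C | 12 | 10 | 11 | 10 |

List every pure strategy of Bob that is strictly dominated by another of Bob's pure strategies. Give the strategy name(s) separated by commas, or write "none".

IV

I is not dominated — it holds its own against II at B (11>3); III at B (11>10); IV at A (1>-2).
II is not dominated — it holds its own against I at A (2>1); III at A (2=2); IV at A (2>-2).
III is not dominated — it holds its own against I at A (2>1); II at A (2=2); IV at A (2>-2).
IV: dominated, since I does at least as well everywhere (A: 1>-2, B: 11>7, C: 12>10).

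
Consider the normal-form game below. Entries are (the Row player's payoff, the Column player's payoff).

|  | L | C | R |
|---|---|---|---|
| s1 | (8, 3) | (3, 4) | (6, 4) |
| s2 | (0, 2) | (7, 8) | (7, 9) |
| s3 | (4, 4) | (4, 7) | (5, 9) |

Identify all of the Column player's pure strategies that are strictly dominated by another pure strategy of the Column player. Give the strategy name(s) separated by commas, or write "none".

L

L: dominated, since C does at least as well everywhere (s1: 4>3, s2: 8>2, s3: 7>4).
C is not dominated — it holds its own against L at s1 (4>3); R at s1 (4=4).
R is not dominated — it holds its own against L at s1 (4>3); C at s1 (4=4).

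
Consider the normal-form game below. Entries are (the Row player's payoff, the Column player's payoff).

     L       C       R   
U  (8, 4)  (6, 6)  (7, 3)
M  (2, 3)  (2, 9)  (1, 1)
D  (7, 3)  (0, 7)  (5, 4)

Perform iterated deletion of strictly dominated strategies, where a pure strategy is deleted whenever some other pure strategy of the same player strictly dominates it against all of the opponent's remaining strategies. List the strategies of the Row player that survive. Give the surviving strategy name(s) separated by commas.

U

The Row player's strategy M is strictly dominated by U (L: 8>2, C: 6>2, R: 7>1) and is removed.
Row D is eliminated: U beats it against every remaining column (L: 8>7, C: 6>0, R: 7>5).
For the Column player, C strictly dominates L on the remaining rows (U: 6>4); eliminate L.
Column R is eliminated: C beats it against every remaining row (U: 6>3).
Among the remaining strategies, none is strictly dominated by another pure strategy of the same player, so the elimination stops.
Surviving strategies — the Row player: {U}; the Column player: {C}.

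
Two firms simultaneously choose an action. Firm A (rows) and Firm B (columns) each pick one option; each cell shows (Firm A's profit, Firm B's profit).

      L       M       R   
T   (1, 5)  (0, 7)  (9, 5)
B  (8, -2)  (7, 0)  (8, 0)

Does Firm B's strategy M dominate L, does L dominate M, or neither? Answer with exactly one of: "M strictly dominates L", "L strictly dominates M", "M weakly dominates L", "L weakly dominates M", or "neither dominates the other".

M's payoffs vs L's, by Firm A's action — T: 7>5, B: 0>-2.
Every comparison favours M, so M strictly dominates L.

M strictly dominates L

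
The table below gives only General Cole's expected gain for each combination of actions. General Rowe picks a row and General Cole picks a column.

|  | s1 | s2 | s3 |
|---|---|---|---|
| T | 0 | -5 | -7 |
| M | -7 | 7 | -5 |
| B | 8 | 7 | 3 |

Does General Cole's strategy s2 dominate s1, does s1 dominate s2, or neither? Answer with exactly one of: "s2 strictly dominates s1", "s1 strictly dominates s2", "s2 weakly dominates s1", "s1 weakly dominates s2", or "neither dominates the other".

neither dominates the other

Compare s2 to s1 across each opponent action: T: -5<0, M: 7>-7, B: 7<8.
s2 does better at M but worse at T, B; neither strategy dominates the other.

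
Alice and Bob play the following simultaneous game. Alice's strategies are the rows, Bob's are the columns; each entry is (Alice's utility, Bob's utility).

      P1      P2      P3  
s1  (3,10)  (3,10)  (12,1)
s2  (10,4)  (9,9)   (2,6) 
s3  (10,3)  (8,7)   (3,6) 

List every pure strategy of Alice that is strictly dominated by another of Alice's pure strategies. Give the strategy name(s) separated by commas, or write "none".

Nothing dominates s1: s2 at P3 (12>2); s3 at P3 (12>3).
Nothing dominates s2: s1 at P1 (10>3); s3 at P1 (10=10).
Nothing dominates s3: s1 at P1 (10>3); s2 at P1 (10=10).

none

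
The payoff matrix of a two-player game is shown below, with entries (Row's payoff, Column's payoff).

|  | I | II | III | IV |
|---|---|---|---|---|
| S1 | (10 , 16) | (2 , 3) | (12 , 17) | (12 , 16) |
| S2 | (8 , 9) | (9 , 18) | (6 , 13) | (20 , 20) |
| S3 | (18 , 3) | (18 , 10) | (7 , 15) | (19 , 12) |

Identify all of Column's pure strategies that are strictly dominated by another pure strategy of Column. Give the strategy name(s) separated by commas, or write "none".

III strictly dominates I — S1: 17>16, S2: 13>9, S3: 15>3.
II is strictly dominated by IV (S1: 16>3, S2: 20>18, S3: 12>10).
III is not dominated — it holds its own against I at S1 (17>16); II at S1 (17>3); IV at S1 (17>16).
IV is not dominated — it holds its own against I at S1 (16=16); II at S1 (16>3); III at S2 (20>13).

I, II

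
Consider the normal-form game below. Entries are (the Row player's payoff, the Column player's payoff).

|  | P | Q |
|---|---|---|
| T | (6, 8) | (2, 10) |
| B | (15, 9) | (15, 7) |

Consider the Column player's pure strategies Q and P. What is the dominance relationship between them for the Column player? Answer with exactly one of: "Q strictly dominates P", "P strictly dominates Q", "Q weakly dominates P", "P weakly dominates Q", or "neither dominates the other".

neither dominates the other

Q's payoffs vs P's, by the Row player's action — T: 10>8, B: 7<9.
Q does better at T but worse at B; neither strategy dominates the other.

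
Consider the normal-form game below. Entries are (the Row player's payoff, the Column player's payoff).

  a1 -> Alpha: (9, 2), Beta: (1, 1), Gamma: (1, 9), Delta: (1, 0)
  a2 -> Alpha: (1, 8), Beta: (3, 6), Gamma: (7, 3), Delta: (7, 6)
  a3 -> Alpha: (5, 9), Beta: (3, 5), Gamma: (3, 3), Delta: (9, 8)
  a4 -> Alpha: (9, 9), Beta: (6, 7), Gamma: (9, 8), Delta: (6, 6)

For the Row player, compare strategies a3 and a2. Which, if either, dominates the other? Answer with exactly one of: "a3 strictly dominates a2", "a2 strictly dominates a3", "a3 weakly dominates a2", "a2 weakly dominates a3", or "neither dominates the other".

a3's payoffs vs a2's, by the Column player's action — Alpha: 5>1, Beta: 3=3, Gamma: 3<7, Delta: 9>7.
a3 does better at Alpha, Delta but worse at Gamma; neither strategy dominates the other.

neither dominates the other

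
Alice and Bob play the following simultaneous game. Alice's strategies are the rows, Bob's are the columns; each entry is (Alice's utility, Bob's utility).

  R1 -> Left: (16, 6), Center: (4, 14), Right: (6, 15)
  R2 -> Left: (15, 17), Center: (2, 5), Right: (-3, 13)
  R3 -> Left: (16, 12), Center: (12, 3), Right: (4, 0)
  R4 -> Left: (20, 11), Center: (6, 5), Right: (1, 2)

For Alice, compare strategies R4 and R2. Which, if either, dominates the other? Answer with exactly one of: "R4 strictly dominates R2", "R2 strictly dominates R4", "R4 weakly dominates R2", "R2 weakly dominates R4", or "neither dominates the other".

R4 strictly dominates R2

Compare R4 to R2 across each choice by Bob: Left: 20>15, Center: 6>2, Right: 1>-3.
R4 gives a strictly higher payoff against each choice by Bob, so R4 strictly dominates R2.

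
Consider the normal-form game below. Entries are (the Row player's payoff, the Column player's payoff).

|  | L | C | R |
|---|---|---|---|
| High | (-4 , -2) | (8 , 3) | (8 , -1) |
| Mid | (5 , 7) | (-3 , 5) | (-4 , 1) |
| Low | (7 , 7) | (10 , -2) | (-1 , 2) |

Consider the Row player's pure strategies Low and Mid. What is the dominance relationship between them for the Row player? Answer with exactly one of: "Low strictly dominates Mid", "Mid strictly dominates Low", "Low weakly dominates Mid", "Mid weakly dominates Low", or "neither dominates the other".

Low strictly dominates Mid

Compare Low to Mid across each choice by the Column player: L: 7>5, C: 10>-3, R: -1>-4.
Low gives a strictly higher payoff against each choice by the Column player, so Low strictly dominates Mid.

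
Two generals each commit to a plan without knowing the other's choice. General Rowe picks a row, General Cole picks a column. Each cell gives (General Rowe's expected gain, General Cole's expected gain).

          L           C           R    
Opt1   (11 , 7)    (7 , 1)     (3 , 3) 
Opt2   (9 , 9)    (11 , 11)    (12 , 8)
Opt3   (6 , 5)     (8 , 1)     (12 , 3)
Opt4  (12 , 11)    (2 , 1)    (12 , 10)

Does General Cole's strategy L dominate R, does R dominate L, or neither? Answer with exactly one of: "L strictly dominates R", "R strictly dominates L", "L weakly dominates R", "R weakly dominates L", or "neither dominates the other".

Compare L to R across each choice by General Rowe: Opt1: 7>3, Opt2: 9>8, Opt3: 5>3, Opt4: 11>10.
L gives a strictly higher payoff against each choice by General Rowe, so L strictly dominates R.

L strictly dominates R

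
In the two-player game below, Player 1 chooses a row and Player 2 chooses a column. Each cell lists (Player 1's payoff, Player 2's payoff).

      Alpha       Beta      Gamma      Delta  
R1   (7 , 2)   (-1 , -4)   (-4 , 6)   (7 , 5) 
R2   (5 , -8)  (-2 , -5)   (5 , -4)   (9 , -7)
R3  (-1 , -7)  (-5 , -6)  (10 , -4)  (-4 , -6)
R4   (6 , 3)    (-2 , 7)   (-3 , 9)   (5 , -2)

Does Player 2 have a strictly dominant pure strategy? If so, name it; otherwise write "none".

Gamma vs Alpha: R1: 6>2, R2: -4>-8, R3: -4>-7, R4: 9>3.
Gamma vs Beta: R1: 6>-4, R2: -4>-5, R3: -4>-6, R4: 9>7.
Gamma vs Delta: R1: 6>5, R2: -4>-7, R3: -4>-6, R4: 9>-2.
Gamma strictly beats every other strategy against every opponent action, so it is strictly dominant.

Gamma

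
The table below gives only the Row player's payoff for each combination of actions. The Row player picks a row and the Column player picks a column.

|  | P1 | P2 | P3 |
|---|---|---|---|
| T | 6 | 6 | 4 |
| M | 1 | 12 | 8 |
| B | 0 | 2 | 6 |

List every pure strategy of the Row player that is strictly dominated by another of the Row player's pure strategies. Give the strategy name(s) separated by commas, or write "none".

T: no other strategy beats it everywhere (M at P1 (6>1); B at P1 (6>0)).
M: no other strategy beats it everywhere (T at P2 (12>6); B at P1 (1>0)).
B: dominated, since M does at least as well everywhere (P1: 1>0, P2: 12>2, P3: 8>6).

B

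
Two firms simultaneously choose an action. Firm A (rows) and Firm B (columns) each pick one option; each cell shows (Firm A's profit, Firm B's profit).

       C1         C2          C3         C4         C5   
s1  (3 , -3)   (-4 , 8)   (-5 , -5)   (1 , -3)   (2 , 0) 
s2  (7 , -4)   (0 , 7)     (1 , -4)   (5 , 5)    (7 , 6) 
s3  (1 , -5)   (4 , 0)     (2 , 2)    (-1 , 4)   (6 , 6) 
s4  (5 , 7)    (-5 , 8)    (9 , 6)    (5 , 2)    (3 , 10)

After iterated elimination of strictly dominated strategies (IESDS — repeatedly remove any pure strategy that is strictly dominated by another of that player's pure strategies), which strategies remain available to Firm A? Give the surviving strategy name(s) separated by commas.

s2, s3

Firm A's strategy s1 is strictly dominated by s2 (C1: 7>3, C2: 0>-4, C3: 1>-5, C4: 5>1, C5: 7>2) and is removed.
For Firm B, C2 strictly dominates C1 on the remaining rows (s2: 7>-4, s3: 0>-5, s4: 8>7); eliminate C1.
Column C3 is eliminated: C5 beats it against every remaining row (s2: 6>-4, s3: 6>2, s4: 10>6).
For Firm B, C5 strictly dominates C4 on the remaining rows (s2: 6>5, s3: 6>4, s4: 10>2); eliminate C4.
Row s4 is eliminated: s2 beats it against every remaining column (C2: 0>-5, C5: 7>3).
Among the remaining strategies, none is strictly dominated by another pure strategy of the same player, so the elimination stops.
Surviving strategies — Firm A: {s2, s3}; Firm B: {C2, C5}.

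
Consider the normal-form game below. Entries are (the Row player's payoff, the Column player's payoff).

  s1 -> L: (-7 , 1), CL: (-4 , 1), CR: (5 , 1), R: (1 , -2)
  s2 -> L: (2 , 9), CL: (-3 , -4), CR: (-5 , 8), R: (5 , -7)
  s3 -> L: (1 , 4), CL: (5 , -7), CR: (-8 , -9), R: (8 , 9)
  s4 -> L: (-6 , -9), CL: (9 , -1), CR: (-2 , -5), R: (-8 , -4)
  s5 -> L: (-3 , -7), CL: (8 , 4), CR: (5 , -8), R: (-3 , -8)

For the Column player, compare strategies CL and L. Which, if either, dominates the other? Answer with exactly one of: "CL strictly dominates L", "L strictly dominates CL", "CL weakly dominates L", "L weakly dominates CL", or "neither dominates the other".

Compare CL to L across every action of the Row player: s1: 1=1, s2: -4<9, s3: -7<4, s4: -1>-9, s5: 4>-7.
CL does better at s4, s5 but worse at s2, s3; neither strategy dominates the other.

neither dominates the other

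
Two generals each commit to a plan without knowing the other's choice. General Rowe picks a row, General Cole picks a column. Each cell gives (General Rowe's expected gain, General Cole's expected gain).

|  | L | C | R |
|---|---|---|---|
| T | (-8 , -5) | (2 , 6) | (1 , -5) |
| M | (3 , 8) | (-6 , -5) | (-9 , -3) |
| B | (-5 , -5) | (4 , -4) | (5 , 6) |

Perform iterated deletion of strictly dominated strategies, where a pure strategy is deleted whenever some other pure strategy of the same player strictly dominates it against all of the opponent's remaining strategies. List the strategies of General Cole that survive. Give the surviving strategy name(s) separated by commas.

L, R

For General Rowe, B strictly dominates T on the remaining columns (L: -5>-8, C: 4>2, R: 5>1); eliminate T.
For General Cole, R strictly dominates C on the remaining rows (M: -3>-5, B: 6>-4); eliminate C.
Among the remaining strategies, none is strictly dominated by another pure strategy of the same player, so the elimination stops.
Surviving strategies — General Rowe: {M, B}; General Cole: {L, R}.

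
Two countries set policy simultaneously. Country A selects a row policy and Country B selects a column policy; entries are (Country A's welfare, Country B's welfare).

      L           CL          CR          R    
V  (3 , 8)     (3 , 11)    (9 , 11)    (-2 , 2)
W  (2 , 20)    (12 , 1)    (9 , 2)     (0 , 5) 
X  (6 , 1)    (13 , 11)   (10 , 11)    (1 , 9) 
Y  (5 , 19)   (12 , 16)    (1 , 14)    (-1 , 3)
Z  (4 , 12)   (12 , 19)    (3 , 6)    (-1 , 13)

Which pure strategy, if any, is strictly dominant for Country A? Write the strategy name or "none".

X

X vs V: L: 6>3, CL: 13>3, CR: 10>9, R: 1>-2.
X vs W: L: 6>2, CL: 13>12, CR: 10>9, R: 1>0.
X vs Y: L: 6>5, CL: 13>12, CR: 10>1, R: 1>-1.
X vs Z: L: 6>4, CL: 13>12, CR: 10>3, R: 1>-1.
X strictly beats every other strategy against every opponent action, so it is strictly dominant.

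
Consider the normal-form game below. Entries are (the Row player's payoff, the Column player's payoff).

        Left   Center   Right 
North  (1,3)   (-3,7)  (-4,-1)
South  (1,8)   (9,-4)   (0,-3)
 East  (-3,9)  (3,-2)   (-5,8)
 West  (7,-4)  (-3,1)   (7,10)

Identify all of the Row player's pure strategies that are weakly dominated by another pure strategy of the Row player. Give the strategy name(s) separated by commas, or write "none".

North: dominated, since South does at least as well everywhere (Left: 1=1, Center: 9>-3, Right: 0>-4).
South: no other strategy beats it everywhere (North at Center (9>-3); East at Left (1>-3); West at Center (9>-3)).
East is weakly dominated by South (Left: 1>-3, Center: 9>3, Right: 0>-5).
West: no other strategy beats it everywhere (North at Left (7>1); South at Left (7>1); East at Left (7>-3)).

North, East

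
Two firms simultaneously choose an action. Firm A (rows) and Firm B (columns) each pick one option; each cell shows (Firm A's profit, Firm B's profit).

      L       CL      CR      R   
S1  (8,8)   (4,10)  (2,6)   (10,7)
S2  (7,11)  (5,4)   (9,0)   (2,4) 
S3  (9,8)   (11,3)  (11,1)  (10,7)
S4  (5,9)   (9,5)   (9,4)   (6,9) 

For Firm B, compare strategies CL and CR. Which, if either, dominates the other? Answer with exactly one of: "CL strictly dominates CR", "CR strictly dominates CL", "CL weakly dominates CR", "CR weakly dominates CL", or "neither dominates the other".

Compare CL to CR across every action of Firm A: S1: 10>6, S2: 4>0, S3: 3>1, S4: 5>4.
CL gives a strictly higher payoff against every action of Firm A, so CL strictly dominates CR.

CL strictly dominates CR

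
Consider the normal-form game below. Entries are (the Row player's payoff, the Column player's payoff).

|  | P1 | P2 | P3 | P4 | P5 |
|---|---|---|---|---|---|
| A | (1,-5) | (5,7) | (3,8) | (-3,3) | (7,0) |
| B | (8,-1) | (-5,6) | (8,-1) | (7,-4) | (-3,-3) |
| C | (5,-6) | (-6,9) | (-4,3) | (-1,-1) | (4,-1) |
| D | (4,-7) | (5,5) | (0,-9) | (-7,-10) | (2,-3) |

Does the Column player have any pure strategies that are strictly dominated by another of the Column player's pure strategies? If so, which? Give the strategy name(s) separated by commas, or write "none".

P2 strictly dominates P1 — A: 7>-5, B: 6>-1, C: 9>-6, D: 5>-7.
Nothing dominates P2: P1 at A (7>-5); P3 at B (6>-1); P4 at A (7>3); P5 at A (7>0).
P3: no other strategy beats it everywhere (P1 at A (8>-5); P2 at A (8>7); P4 at A (8>3); P5 at A (8>0)).
P2 strictly dominates P4 — A: 7>3, B: 6>-4, C: 9>-1, D: 5>-10.
P2 strictly dominates P5 — A: 7>0, B: 6>-3, C: 9>-1, D: 5>-3.

P1, P4, P5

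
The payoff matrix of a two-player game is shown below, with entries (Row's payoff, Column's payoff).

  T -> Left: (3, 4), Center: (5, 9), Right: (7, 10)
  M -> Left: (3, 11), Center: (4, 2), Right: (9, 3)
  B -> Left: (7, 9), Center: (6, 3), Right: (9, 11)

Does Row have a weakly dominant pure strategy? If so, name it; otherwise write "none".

B

B vs T: Left: 7>3, Center: 6>5, Right: 9>7.
B vs M: Left: 7>3, Center: 6>4, Right: 9=9.
B is at least as good as every other strategy against every opponent action, so it is weakly dominant.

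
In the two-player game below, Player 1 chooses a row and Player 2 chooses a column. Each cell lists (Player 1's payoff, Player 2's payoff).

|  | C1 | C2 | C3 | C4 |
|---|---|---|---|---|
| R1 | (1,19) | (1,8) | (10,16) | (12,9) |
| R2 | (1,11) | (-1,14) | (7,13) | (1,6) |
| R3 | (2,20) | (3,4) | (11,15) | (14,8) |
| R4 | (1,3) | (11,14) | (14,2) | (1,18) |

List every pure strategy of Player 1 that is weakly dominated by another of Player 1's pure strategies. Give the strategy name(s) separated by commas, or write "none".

R1, R2

R3 weakly dominates R1 — C1: 2>1, C2: 3>1, C3: 11>10, C4: 14>12.
R2 is weakly dominated by R1 (C1: 1=1, C2: 1>-1, C3: 10>7, C4: 12>1).
R3: no other strategy beats it everywhere (R1 at C1 (2>1); R2 at C1 (2>1); R4 at C1 (2>1)).
R4 is not dominated — it holds its own against R1 at C2 (11>1); R2 at C2 (11>-1); R3 at C2 (11>3).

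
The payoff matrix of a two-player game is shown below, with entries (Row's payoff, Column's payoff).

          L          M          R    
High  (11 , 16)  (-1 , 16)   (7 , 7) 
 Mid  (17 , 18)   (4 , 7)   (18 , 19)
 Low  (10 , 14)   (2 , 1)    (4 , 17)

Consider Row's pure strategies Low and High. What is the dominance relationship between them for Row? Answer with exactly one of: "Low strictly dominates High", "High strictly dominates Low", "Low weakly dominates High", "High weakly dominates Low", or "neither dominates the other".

neither dominates the other

Compare Low to High across every action of Column: L: 10<11, M: 2>-1, R: 4<7.
Low does better at M but worse at L, R; neither strategy dominates the other.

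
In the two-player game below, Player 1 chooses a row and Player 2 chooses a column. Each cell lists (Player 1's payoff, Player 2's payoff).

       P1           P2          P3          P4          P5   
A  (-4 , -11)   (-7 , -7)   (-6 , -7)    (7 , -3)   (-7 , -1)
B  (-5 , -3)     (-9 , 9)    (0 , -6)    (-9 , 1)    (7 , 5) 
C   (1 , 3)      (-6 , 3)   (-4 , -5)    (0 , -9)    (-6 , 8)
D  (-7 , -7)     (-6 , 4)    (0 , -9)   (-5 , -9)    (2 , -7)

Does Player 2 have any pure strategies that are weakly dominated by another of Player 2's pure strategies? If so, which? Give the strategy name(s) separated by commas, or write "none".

P1: dominated, since P2 does at least as well everywhere (A: -7>-11, B: 9>-3, C: 3=3, D: 4>-7).
P2: no other strategy beats it everywhere (P1 at A (-7>-11); P3 at B (9>-6); P4 at B (9>1); P5 at B (9>5)).
P2 weakly dominates P3 — A: -7=-7, B: 9>-6, C: 3>-5, D: 4>-9.
P4 is weakly dominated by P5 (A: -1>-3, B: 5>1, C: 8>-9, D: -7>-9).
Nothing dominates P5: P1 at A (-1>-11); P2 at A (-1>-7); P3 at A (-1>-7); P4 at A (-1>-3).

P1, P3, P4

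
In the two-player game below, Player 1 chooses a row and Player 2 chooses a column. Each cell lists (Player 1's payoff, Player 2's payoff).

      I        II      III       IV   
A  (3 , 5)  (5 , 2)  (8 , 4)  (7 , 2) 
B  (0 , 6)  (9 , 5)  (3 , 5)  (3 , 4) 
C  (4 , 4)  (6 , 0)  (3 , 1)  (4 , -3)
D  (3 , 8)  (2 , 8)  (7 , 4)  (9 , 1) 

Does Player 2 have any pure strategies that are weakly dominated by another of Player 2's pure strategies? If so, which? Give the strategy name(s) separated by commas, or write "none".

II, III, IV

I: no other strategy beats it everywhere (II at A (5>2); III at A (5>4); IV at A (5>2)).
I weakly dominates II — A: 5>2, B: 6>5, C: 4>0, D: 8=8.
III is weakly dominated by I (A: 5>4, B: 6>5, C: 4>1, D: 8>4).
IV is weakly dominated by I (A: 5>2, B: 6>4, C: 4>-3, D: 8>1).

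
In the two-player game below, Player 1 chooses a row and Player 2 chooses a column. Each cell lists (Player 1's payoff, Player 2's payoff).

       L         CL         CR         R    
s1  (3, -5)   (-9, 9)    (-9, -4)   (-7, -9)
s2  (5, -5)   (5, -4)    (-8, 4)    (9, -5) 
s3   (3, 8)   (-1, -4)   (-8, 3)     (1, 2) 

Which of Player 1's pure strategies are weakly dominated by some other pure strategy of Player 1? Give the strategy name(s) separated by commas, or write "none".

s1, s3

s1 is weakly dominated by s2 (L: 5>3, CL: 5>-9, CR: -8>-9, R: 9>-7).
s2 is not dominated — it holds its own against s1 at L (5>3); s3 at L (5>3).
s2 weakly dominates s3 — L: 5>3, CL: 5>-1, CR: -8=-8, R: 9>1.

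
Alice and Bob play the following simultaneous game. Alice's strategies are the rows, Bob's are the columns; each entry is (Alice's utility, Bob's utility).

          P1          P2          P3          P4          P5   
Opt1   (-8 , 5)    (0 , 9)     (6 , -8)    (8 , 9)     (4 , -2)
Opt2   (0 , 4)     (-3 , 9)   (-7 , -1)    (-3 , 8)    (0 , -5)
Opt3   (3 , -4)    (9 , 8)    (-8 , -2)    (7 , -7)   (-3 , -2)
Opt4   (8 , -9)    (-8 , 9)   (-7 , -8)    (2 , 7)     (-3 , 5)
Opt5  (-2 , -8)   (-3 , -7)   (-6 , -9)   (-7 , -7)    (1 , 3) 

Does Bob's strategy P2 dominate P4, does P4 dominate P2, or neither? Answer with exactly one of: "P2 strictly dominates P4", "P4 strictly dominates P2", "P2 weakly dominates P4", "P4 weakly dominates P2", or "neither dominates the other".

P2 weakly dominates P4

P2's payoffs vs P4's, by Alice's action — Opt1: 9=9, Opt2: 9>8, Opt3: 8>-7, Opt4: 9>7, Opt5: -7=-7.
P2 is at least as good everywhere and strictly better somewhere (tied only at Opt1, Opt5), so P2 weakly but not strictly dominates P4.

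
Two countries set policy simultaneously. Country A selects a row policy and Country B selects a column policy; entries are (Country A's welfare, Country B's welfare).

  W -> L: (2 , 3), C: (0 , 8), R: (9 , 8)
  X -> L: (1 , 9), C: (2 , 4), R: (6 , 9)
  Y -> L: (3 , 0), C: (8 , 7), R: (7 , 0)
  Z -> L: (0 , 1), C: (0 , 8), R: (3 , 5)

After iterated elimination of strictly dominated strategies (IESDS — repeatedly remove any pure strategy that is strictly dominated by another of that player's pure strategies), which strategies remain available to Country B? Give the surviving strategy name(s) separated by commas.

C, R

Country A's strategy X is strictly dominated by Y (L: 3>1, C: 8>2, R: 7>6) and is removed.
Row Z is eliminated: Y beats it against every remaining column (L: 3>0, C: 8>0, R: 7>3).
Column L is eliminated: C beats it against every remaining row (W: 8>3, Y: 7>0).
Among the remaining strategies, none is strictly dominated by another pure strategy of the same player, so the elimination stops.
Surviving strategies — Country A: {W, Y}; Country B: {C, R}.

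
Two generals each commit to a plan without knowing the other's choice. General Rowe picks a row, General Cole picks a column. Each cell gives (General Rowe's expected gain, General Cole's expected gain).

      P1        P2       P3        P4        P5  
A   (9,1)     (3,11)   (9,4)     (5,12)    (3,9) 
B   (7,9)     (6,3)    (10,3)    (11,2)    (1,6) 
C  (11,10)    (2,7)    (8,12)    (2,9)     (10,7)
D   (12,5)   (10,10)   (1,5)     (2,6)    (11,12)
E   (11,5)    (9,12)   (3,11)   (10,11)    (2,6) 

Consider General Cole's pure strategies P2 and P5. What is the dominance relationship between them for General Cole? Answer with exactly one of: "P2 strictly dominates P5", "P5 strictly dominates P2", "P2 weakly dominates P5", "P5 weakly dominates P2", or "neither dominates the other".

P2's payoffs vs P5's, by General Rowe's action — A: 11>9, B: 3<6, C: 7=7, D: 10<12, E: 12>6.
P2 does better at A, E but worse at B, D; neither strategy dominates the other.

neither dominates the other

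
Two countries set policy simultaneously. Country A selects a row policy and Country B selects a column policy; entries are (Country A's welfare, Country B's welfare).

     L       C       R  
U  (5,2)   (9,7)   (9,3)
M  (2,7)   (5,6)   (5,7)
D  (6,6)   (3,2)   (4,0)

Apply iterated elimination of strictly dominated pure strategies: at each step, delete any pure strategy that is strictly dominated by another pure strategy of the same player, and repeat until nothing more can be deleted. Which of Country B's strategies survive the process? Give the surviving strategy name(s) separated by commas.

L, C

Country A's strategy M is strictly dominated by U (L: 5>2, C: 9>5, R: 9>5) and is removed.
Column R is eliminated: C beats it against every remaining row (U: 7>3, D: 2>0).
Among the remaining strategies, none is strictly dominated by another pure strategy of the same player, so the elimination stops.
Surviving strategies — Country A: {U, D}; Country B: {L, C}.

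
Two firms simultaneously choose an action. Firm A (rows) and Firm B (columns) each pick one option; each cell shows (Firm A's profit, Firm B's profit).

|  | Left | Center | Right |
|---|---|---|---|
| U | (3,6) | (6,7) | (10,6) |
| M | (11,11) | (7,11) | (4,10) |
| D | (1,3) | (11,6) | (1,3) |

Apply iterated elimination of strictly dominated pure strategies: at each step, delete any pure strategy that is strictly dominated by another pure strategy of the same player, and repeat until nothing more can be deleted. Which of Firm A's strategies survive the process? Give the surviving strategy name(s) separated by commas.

M, D

Firm B's strategy Right is strictly dominated by Center (U: 7>6, M: 11>10, D: 6>3) and is removed.
Firm A's strategy U is strictly dominated by M (Left: 11>3, Center: 7>6) and is removed.
Among the remaining strategies, none is strictly dominated by another pure strategy of the same player, so the elimination stops.
Surviving strategies — Firm A: {M, D}; Firm B: {Left, Center}.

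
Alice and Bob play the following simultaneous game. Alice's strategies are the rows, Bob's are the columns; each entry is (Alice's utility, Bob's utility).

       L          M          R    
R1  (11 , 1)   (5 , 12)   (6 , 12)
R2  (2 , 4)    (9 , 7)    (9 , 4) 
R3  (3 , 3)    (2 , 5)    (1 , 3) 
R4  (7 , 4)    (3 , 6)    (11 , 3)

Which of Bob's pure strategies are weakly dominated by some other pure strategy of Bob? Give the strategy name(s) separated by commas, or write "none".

M weakly dominates L — R1: 12>1, R2: 7>4, R3: 5>3, R4: 6>4.
M is not dominated — it holds its own against L at R1 (12>1); R at R2 (7>4).
M weakly dominates R — R1: 12=12, R2: 7>4, R3: 5>3, R4: 6>3.

L, R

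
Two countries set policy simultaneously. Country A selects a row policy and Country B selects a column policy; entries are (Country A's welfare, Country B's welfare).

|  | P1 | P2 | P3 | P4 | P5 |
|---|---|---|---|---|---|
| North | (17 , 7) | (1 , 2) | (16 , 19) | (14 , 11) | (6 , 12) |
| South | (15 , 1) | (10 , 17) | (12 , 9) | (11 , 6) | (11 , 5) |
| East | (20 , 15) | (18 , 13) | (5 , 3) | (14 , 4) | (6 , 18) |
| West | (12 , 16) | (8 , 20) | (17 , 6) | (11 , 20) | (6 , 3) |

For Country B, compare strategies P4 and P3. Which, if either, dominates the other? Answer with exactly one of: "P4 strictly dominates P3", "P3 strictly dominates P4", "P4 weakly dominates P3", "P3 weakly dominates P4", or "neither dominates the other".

Compare P4 to P3 across each opponent action: North: 11<19, South: 6<9, East: 4>3, West: 20>6.
P4 does better at East, West but worse at North, South; neither strategy dominates the other.

neither dominates the other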